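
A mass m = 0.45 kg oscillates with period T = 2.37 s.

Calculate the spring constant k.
T = 2π√(m/k) → k = m(2π/T)² = 0.45×(2π/2.37)² = 3.163 N/m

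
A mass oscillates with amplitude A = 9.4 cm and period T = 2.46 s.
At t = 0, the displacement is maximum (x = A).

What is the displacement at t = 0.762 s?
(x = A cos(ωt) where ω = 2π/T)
ω = 2π/T = 2π/2.46 = 2.554 rad/s
x = A cos(ωt) = 9.4×cos(2.554×0.762) = -3.447 cm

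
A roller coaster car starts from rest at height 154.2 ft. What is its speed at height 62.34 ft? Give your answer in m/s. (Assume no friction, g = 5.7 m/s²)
mgh₁ = ½mv₂² + mgh₂ → v₂ = √(2g(h₁−h₂)) = √(2×5.7×(47−19)) = 17.87 m/s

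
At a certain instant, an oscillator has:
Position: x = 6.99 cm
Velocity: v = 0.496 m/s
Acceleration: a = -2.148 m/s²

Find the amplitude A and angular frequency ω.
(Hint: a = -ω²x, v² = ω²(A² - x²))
a = −ω²x → ω = √(|a|/x) = √(2.148/0.0699) = 5.543 rad/s
v² = ω²(A² − x²) → A = √(x² + v²/ω²) = √(0.0699² + 0.496²/5.543²) = 0.1135 m = 11.35 cm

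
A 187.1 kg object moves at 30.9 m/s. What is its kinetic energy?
KE = ½mv² = ½×187.1×30.9² = 89322.48 J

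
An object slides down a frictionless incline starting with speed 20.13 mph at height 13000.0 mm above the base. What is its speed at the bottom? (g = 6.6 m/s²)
½mv₀² + mgh = ½mv² → v = √(v₀² + 2gh) = √(8.999² + 2×6.6×13) = 15.89 m/s = 35.55 mph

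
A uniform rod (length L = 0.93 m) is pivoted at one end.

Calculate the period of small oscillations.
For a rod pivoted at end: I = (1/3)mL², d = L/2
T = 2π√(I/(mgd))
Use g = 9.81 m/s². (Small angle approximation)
I/m = (1/3)L² = 0.2883 m²; d = L/2 = 0.465 m
T = 2π√(I/(mgd)) = 2π√(0.2883/(9.81×0.465)) = 1.58 s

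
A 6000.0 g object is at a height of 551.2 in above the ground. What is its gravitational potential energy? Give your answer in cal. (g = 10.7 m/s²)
PE = mgh = 6 kg × 10.7 m/s² × 14 m = 898.8 J = 214.8 cal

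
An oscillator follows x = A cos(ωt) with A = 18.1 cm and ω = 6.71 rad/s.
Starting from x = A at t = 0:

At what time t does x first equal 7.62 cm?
cos(ωt) = x/A = 7.62/18.1 = 0.421
ωt = arccos(0.421) = 1.136 rad
t = 1.136/6.71 = 0.1693 s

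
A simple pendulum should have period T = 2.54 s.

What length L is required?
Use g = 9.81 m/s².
T = 2π√(L/g) → L = g(T/2π)² = 9.81×(2.54/2π)² = 1.603 m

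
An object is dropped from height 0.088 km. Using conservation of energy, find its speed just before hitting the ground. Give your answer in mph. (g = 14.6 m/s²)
mgh = ½mv² → v = √(2gh) = √(2×14.6×88) = 50.69 m/s = 113.4 mph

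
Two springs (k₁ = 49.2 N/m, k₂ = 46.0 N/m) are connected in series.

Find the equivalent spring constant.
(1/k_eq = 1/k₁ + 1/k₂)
1/k_eq = 1/49.2 + 1/46.0 = 0.042064; k_eq = 23.77 N/m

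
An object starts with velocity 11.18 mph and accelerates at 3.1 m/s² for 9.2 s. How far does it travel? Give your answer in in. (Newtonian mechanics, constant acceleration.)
d = v₀t + ½at² (with unit conversion) = 6975.0 in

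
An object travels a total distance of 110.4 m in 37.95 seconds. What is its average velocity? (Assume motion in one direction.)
v_avg = Δd / Δt = 110.4 / 37.95 = 2.91 m/s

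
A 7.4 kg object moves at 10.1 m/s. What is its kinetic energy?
KE = ½mv² = ½×7.4×10.1² = 377.437 J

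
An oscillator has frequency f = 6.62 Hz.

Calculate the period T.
T = 1/f = 1/6.62 = 0.1511 s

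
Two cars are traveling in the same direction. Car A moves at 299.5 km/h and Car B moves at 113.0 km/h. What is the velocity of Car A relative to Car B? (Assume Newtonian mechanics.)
v_rel = v_A - v_B = 299.5 - 113.0 = 186.5 km/h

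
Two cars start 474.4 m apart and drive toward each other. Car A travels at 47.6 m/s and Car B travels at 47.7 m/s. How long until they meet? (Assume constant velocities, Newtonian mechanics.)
Combined speed: v_combined = 47.6 + 47.7 = 95.3 m/s
Time to meet: t = d/95.3 = 474.4/95.3 = 4.98 s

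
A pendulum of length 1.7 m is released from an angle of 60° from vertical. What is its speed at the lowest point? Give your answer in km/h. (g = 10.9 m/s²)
h = L(1 − cosθ) = 1.7×(1 − cos60°) = 0.85 m
v = √(2gh) = √(2×10.9×0.85) = 4.305 m/s = 15.5 km/h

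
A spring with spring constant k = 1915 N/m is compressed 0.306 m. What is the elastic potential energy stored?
PE = ½kx² = ½×1915×0.306² = 89.66 J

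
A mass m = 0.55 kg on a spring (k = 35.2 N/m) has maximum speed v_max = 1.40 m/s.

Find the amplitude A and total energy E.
½mv²_max = ½kA² → A = v_max√(m/k) = 1.4×√(0.55/35.2) = 0.175 m = 17.5 cm
E = ½mv²_max = ½×0.55×1.4² = 0.539 J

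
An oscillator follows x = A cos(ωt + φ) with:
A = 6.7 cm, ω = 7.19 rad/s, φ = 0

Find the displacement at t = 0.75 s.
x = A cos(ωt + φ) = 6.7×cos(7.19×0.75 + 0) = 4.213 cm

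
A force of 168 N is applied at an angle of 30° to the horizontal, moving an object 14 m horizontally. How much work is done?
W = Fd cosθ = 168×14×cos(30°) = 2036.9 J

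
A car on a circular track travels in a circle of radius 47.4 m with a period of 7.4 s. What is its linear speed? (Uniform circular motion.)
v = 2πr/T = 2π×47.4/7.4 = 40.25 m/s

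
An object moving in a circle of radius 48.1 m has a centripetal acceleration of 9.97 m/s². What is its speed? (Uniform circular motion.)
v = √(a_c × r) = √(9.97 × 48.1) = 21.9 m/s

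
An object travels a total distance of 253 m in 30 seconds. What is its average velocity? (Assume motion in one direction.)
v_avg = Δd / Δt = 253 / 30 = 8.43 m/s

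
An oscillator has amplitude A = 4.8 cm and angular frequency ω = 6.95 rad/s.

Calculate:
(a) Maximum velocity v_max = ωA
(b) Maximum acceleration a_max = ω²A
v_max = ωA = 6.95×0.048 = 0.3336 m/s
a_max = ω²A = 6.95²×0.048 = 2.319 m/s²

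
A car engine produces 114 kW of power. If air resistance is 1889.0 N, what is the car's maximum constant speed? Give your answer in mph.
P = Fv → v = P/F = 114000 W / 1889 N = 60.35 m/s = 135.0 mph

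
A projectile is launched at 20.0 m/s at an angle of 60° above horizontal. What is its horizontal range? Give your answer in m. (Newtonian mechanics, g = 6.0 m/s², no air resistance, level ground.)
R = v₀² sin(2θ) / g = 57.74 m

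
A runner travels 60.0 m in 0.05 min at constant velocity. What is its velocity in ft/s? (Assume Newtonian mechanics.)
v = d/t (with unit conversion) = 65.62 ft/s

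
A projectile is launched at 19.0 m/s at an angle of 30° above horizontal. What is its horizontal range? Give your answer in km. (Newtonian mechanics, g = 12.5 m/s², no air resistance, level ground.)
R = v₀² sin(2θ) / g (with unit conversion) = 0.02501 km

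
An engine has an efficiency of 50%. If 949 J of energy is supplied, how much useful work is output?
W_out = η × W_in = 0.5 × 949 = 474.5 J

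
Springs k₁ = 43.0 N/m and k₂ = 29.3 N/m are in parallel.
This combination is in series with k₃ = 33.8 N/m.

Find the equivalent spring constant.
k₁₂ = k₁ + k₂ = 72.3 N/m (parallel)
1/k_eq = 1/k₁₂ + 1/k₃ → k_eq = 23.03 N/m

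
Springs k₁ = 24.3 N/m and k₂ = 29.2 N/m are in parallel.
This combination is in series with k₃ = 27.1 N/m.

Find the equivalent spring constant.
k₁₂ = k₁ + k₂ = 53.5 N/m (parallel)
1/k_eq = 1/k₁₂ + 1/k₃ → k_eq = 17.99 N/m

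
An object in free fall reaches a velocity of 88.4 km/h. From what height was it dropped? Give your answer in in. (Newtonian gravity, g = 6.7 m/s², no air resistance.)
h = v²/(2g) (with unit conversion) = 1772.0 in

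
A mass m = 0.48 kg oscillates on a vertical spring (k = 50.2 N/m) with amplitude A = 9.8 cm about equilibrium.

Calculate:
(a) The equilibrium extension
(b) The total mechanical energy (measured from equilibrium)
x_eq = mg/k = 0.48×9.81/50.2 = 0.0938 m = 9.38 cm
E = ½kA² = ½×50.2×(0.098)² = 0.2411 J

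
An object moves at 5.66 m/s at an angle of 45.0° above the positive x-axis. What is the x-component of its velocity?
vₓ = v cos(θ) = 5.66 × cos(45.0°) = 4.0 m/s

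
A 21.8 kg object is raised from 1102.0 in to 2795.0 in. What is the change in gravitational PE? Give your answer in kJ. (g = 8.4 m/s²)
ΔPE = mg(h₂ − h₁) = 21.8 kg × 8.4 m/s² × (70.99 − 27.99) m = 7875 J = 7.875 kJ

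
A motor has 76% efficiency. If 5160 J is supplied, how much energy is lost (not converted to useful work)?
W_out = η × W_in = 0.76×5160 = 3921.6 J
W_lost = W_in − W_out = 5160 − 3921.6 = 1238.4 J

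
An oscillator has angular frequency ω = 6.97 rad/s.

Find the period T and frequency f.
T = 2π/ω = 2π/6.97 = 0.9015 s; f = ω/2π = 1.109 Hz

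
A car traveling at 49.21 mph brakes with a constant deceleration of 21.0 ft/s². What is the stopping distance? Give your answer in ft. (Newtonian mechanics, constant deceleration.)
d = v₀² / (2a) (with unit conversion) = 124.0 ft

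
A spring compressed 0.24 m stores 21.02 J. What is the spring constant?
PE = ½kx² → k = 2PE/x² = 2×21.02/0.24² = 729.9 N/m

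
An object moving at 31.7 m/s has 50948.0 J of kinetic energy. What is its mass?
KE = ½mv² → m = 2KE/v² = 2×50948.0/31.7² = 101.4 kg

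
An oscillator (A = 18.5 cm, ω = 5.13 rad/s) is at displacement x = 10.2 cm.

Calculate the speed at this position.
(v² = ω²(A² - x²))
v = ω√(A² − x²) = 5.13×√(0.185² − 0.102²) = 0.7918 m/s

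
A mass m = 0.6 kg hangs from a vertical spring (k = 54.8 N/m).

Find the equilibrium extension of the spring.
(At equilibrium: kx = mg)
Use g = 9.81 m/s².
x_eq = mg/k = 0.6×9.81/54.8 = 0.1074 m = 10.74 cm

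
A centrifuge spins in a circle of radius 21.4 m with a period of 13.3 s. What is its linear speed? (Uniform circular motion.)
v = 2πr/T = 2π×21.4/13.3 = 10.11 m/s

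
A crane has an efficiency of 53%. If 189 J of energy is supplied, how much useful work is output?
W_out = η × W_in = 0.53 × 189 = 100.17 J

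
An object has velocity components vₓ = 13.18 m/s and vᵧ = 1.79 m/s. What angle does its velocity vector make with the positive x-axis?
θ = arctan(vᵧ/vₓ) = arctan(1.79/13.18) = 7.73°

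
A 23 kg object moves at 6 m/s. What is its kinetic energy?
KE = ½mv² = ½×23×6² = 414.0 J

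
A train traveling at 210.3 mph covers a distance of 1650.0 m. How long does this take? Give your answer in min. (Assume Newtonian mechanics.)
t = d/v (with unit conversion) = 0.2925 min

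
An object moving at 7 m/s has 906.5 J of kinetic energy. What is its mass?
KE = ½mv² → m = 2KE/v² = 2×906.5/7² = 37.0 kg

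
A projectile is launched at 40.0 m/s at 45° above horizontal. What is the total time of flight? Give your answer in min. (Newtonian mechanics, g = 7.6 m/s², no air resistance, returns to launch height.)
T = 2v₀sin(θ)/g (with unit conversion) = 0.1241 min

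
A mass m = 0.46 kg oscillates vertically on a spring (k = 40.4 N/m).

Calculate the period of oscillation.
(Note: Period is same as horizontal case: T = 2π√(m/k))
T = 2π√(m/k) = 2π√(0.46/40.4) = 0.6705 s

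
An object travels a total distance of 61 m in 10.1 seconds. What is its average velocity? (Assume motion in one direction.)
v_avg = Δd / Δt = 61 / 10.1 = 6.04 m/s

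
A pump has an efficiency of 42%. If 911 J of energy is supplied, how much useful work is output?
W_out = η × W_in = 0.42 × 911 = 382.62 J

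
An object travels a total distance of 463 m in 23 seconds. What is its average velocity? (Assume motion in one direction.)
v_avg = Δd / Δt = 463 / 23 = 20.13 m/s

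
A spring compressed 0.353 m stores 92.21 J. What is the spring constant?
PE = ½kx² → k = 2PE/x² = 2×92.21/0.353² = 1480.0 N/m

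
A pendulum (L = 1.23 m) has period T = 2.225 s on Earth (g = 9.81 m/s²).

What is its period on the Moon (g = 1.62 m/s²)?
T = 2π√(L/g), so T_moon/T_earth = √(g_earth/g_moon)
T_moon = 2π√(1.23/1.62) = 5.475 s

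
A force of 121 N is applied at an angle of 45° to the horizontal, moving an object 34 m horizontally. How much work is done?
W = Fd cosθ = 121×34×cos(45°) = 2909.0 J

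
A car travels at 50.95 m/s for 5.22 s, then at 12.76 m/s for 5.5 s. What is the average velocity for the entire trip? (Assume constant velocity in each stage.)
d₁ = v₁t₁ = 50.95 × 5.22 = 265.959 m
d₂ = v₂t₂ = 12.76 × 5.5 = 70.18 m
d_total = 336.14 m, t_total = 10.72 s
v_avg = d_total/t_total = 336.14/10.72 = 31.36 m/s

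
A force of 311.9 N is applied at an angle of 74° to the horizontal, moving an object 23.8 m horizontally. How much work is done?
W = Fd cosθ = 311.9×23.8×cos(74°) = 2046.1 J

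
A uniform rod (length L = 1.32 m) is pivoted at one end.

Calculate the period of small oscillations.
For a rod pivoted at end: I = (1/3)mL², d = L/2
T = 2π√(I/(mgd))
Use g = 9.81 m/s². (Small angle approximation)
I/m = (1/3)L² = 0.5808 m²; d = L/2 = 0.66 m
T = 2π√(I/(mgd)) = 2π√(0.5808/(9.81×0.66)) = 1.882 s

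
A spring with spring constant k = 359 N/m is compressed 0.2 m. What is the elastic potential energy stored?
PE = ½kx² = ½×359×0.2² = 7.18 J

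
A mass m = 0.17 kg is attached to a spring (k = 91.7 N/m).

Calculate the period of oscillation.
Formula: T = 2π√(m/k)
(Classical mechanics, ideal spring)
T = 2π√(m/k) = 2π√(0.17/91.7) = 0.2705 s; f = 1/T = 3.696 Hz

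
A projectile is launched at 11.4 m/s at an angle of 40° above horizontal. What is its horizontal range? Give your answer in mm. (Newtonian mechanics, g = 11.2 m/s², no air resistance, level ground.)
R = v₀² sin(2θ) / g (with unit conversion) = 11430.0 mm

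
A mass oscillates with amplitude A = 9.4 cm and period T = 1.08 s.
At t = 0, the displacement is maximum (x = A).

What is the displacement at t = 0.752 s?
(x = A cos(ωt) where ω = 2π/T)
ω = 2π/T = 2π/1.08 = 5.818 rad/s
x = A cos(ωt) = 9.4×cos(5.818×0.752) = -3.112 cm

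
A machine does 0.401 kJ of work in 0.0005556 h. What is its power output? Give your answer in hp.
P = W/t = 401 J / 2 s = 200.5 W = 0.2689 hp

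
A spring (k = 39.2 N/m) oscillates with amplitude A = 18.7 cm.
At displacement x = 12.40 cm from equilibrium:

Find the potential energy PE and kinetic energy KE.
E_total = ½kA² = ½×39.2×(0.187)² = 0.6854 J
PE = ½kx² = ½×39.2×(0.124)² = 0.3014 J
KE = E_total − PE = 0.384 J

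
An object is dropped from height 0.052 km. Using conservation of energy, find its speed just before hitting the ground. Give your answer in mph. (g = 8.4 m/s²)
mgh = ½mv² → v = √(2gh) = √(2×8.4×52) = 29.56 m/s = 66.12 mph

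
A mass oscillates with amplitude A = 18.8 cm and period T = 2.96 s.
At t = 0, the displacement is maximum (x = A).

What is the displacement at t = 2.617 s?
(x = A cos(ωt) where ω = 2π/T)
ω = 2π/T = 2π/2.96 = 2.123 rad/s
x = A cos(ωt) = 18.8×cos(2.123×2.617) = 14.03 cm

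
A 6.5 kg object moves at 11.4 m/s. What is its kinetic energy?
KE = ½mv² = ½×6.5×11.4² = 422.37 J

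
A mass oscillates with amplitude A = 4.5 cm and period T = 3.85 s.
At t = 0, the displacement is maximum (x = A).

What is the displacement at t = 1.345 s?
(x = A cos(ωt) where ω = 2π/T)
ω = 2π/T = 2π/3.85 = 1.632 rad/s
x = A cos(ωt) = 4.5×cos(1.632×1.345) = -2.63 cm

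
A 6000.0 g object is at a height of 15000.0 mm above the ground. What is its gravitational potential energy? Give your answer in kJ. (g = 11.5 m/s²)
PE = mgh = 6 kg × 11.5 m/s² × 15 m = 1035 J = 1.035 kJ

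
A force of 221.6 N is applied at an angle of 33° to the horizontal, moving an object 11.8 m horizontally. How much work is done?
W = Fd cosθ = 221.6×11.8×cos(33°) = 2193.0 J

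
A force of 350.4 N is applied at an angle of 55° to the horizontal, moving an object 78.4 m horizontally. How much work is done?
W = Fd cosθ = 350.4×78.4×cos(55°) = 15757.0 J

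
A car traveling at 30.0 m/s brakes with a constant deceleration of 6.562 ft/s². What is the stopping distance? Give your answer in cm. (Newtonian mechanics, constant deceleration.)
d = v₀² / (2a) (with unit conversion) = 22500.0 cm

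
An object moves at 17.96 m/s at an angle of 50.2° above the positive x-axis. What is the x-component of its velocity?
vₓ = v cos(θ) = 17.96 × cos(50.2°) = 11.5 m/s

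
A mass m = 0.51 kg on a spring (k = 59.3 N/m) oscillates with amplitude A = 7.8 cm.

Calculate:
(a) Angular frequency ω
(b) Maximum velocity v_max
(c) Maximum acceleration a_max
ω = √(k/m) = √(59.3/0.51) = 10.78 rad/s
v_max = ωA = 10.78×0.078 = 0.8411 m/s
a_max = ω²A = 10.78²×0.078 = 9.069 m/s²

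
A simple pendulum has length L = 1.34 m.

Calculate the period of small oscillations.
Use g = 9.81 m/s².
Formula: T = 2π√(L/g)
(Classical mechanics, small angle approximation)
T = 2π√(L/g) = 2π√(1.34/9.81) = 2.322 s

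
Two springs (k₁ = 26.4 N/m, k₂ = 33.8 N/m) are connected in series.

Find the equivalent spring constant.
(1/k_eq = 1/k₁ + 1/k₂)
1/k_eq = 1/26.4 + 1/33.8 = 0.067465; k_eq = 14.82 N/m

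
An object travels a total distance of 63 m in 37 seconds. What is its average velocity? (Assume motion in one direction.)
v_avg = Δd / Δt = 63 / 37 = 1.7 m/s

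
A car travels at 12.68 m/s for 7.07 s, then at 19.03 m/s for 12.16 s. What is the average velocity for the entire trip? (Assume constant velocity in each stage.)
d₁ = v₁t₁ = 12.68 × 7.07 = 89.6476 m
d₂ = v₂t₂ = 19.03 × 12.16 = 231.405 m
d_total = 321.05 m, t_total = 19.23 s
v_avg = d_total/t_total = 321.05/19.23 = 16.7 m/s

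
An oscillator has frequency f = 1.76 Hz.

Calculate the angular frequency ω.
ω = 2πf = 2π×1.76 = 11.06 rad/s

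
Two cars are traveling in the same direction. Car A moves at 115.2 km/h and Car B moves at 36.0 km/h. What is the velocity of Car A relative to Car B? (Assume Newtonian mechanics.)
v_rel = v_A - v_B = 115.2 - 36.0 = 79.2 km/h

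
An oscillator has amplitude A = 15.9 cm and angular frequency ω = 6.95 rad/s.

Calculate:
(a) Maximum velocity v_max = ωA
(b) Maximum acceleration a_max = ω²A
v_max = ωA = 6.95×0.159 = 1.105 m/s
a_max = ω²A = 6.95²×0.159 = 7.68 m/s²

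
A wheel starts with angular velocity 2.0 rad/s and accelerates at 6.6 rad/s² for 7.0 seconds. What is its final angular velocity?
ω = ω₀ + αt = 2.0 + 6.6 × 7.0 = 48.2 rad/s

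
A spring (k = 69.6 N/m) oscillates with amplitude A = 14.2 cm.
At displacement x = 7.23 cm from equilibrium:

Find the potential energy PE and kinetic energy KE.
E_total = ½kA² = ½×69.6×(0.142)² = 0.7017 J
PE = ½kx² = ½×69.6×(0.0723)² = 0.1819 J
KE = E_total − PE = 0.5198 J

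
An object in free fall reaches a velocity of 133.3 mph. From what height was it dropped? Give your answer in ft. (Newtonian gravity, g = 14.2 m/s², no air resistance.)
h = v²/(2g) (with unit conversion) = 410.2 ft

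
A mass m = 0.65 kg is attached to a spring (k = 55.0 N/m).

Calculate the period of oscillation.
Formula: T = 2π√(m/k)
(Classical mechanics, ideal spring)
T = 2π√(m/k) = 2π√(0.65/55.0) = 0.6831 s; f = 1/T = 1.464 Hz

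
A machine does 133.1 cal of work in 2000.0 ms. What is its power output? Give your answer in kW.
P = W/t = 556.9 J / 2 s = 278.4 W = 0.2784 kW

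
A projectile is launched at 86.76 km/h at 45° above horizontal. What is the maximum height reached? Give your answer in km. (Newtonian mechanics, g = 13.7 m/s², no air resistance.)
H = v₀²sin²(θ)/(2g) (with unit conversion) = 0.0106 km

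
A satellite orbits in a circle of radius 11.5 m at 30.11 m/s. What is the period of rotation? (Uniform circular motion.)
T = 2πr/v = 2π×11.5/30.11 = 2.4 s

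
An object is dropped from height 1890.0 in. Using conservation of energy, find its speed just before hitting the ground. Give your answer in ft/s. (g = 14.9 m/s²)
mgh = ½mv² → v = √(2gh) = √(2×14.9×48.01) = 37.82 m/s = 124.1 ft/s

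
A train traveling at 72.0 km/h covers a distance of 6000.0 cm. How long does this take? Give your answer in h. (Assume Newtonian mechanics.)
t = d/v (with unit conversion) = 0.0008333 h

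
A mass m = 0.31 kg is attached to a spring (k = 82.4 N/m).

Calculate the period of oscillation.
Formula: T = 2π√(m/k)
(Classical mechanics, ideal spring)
T = 2π√(m/k) = 2π√(0.31/82.4) = 0.3854 s; f = 1/T = 2.595 Hz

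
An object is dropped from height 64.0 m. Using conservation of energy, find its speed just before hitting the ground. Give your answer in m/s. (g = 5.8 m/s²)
mgh = ½mv² → v = √(2gh) = √(2×5.8×64) = 27.25 m/s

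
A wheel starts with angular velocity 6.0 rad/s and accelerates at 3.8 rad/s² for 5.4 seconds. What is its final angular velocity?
ω = ω₀ + αt = 6.0 + 3.8 × 5.4 = 26.52 rad/s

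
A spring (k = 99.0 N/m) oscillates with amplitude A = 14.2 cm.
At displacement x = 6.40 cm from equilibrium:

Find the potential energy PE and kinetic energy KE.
E_total = ½kA² = ½×99.0×(0.142)² = 0.9981 J
PE = ½kx² = ½×99.0×(0.064)² = 0.2028 J
KE = E_total − PE = 0.7954 J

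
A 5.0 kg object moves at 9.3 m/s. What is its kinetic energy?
KE = ½mv² = ½×5.0×9.3² = 216.225 J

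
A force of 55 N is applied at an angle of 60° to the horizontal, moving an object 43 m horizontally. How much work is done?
W = Fd cosθ = 55×43×cos(60°) = 1182.5 J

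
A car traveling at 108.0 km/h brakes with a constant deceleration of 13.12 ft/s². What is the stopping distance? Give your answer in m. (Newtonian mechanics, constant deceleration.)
d = v₀² / (2a) (with unit conversion) = 112.5 m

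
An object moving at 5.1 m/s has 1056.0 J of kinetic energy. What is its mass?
KE = ½mv² → m = 2KE/v² = 2×1056.0/5.1² = 81.2 kg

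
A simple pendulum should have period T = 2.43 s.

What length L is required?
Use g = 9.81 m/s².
T = 2π√(L/g) → L = g(T/2π)² = 9.81×(2.43/2π)² = 1.467 m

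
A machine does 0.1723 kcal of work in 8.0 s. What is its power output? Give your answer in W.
P = W/t = 720.9 J / 8 s = 90.11 W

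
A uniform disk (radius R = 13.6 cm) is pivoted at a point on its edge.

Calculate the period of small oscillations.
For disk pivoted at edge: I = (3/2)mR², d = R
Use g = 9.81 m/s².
I/m = (3/2)R² = 0.02774 m²; d = R = 0.136 m
T = 2π√((3/2)R²/(gR)) = 2π√(3R/(2g)) = 0.9061 s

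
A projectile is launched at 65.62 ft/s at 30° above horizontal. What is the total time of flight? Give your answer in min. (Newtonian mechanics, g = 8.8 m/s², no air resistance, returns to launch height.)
T = 2v₀sin(θ)/g (with unit conversion) = 0.03788 min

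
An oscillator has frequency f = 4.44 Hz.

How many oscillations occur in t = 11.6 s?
n = f×t = 4.44×11.6 = 51.5 oscillations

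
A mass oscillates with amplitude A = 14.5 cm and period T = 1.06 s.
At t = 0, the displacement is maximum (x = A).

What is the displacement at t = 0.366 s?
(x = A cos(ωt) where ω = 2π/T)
ω = 2π/T = 2π/1.06 = 5.928 rad/s
x = A cos(ωt) = 14.5×cos(5.928×0.366) = -8.172 cm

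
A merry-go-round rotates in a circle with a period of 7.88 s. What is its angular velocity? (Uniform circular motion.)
ω = 2π/T = 2π/7.88 = 0.7974 rad/s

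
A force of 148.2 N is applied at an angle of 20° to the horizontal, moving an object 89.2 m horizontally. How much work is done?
W = Fd cosθ = 148.2×89.2×cos(20°) = 12422.0 J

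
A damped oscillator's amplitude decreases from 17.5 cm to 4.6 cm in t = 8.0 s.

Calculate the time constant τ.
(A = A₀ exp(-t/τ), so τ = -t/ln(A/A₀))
A/A₀ = 4.6/17.5 = 0.2629; ln(A/A₀) = -1.336
τ = −t/ln(A/A₀) = −8.0/-1.336 = 5.987 s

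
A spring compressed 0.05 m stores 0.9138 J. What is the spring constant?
PE = ½kx² → k = 2PE/x² = 2×0.9138/0.05² = 731.0 N/m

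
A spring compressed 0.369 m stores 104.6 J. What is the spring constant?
PE = ½kx² → k = 2PE/x² = 2×104.6/0.369² = 1536.0 N/m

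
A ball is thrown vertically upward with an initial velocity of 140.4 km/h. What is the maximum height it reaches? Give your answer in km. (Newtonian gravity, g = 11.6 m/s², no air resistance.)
h_max = v₀²/(2g) (with unit conversion) = 0.06556 km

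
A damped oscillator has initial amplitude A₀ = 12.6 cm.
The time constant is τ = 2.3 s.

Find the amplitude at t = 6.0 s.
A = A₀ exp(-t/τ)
A = A₀ exp(−t/τ) = 12.6×exp(−6.0/2.3) = 0.9277 cm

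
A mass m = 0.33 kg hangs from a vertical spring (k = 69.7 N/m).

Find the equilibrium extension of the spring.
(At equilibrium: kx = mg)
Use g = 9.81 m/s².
x_eq = mg/k = 0.33×9.81/69.7 = 0.04645 m = 4.645 cm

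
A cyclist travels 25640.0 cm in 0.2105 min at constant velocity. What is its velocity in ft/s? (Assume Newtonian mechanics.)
v = d/t (with unit conversion) = 66.6 ft/s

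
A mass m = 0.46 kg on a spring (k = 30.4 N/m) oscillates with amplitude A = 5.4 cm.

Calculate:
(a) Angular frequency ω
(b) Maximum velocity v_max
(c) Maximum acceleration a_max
ω = √(k/m) = √(30.4/0.46) = 8.129 rad/s
v_max = ωA = 8.129×0.054 = 0.439 m/s
a_max = ω²A = 8.129²×0.054 = 3.569 m/s²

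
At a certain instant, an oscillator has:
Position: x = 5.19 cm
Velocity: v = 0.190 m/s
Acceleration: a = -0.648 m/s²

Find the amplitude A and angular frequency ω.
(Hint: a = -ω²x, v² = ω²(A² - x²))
a = −ω²x → ω = √(|a|/x) = √(0.648/0.0519) = 3.533 rad/s
v² = ω²(A² − x²) → A = √(x² + v²/ω²) = √(0.0519² + 0.19²/3.533²) = 0.07473 m = 7.473 cm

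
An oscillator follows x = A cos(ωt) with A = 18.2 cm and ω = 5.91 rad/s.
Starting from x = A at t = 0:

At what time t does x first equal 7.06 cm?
cos(ωt) = x/A = 7.06/18.2 = 0.3879
ωt = arccos(0.3879) = 1.172 rad
t = 1.172/5.91 = 0.1984 s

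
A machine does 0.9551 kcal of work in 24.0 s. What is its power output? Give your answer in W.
P = W/t = 3996 J / 24 s = 166.5 W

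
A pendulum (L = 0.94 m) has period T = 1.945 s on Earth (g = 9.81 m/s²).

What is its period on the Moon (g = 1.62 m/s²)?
T = 2π√(L/g), so T_moon/T_earth = √(g_earth/g_moon)
T_moon = 2π√(0.94/1.62) = 4.786 s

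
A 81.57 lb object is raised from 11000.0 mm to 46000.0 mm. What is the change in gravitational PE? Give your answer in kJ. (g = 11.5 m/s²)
ΔPE = mg(h₂ − h₁) = 37 kg × 11.5 m/s² × (46 − 11) m = 1.489e+04 J = 14.89 kJ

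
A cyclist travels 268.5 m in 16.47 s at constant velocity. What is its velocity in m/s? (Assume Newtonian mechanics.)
v = d/t = 16.3 m/s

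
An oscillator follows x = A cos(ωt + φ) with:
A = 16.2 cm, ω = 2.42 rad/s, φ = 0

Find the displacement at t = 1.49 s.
x = A cos(ωt + φ) = 16.2×cos(2.42×1.49 + 0) = -14.49 cm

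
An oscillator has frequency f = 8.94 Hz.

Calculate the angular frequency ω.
ω = 2πf = 2π×8.94 = 56.17 rad/s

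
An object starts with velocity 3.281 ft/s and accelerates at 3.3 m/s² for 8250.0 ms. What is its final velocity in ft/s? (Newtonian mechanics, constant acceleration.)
v = v₀ + at (with unit conversion) = 92.6 ft/s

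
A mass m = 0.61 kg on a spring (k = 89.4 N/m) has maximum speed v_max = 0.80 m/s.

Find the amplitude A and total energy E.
½mv²_max = ½kA² → A = v_max√(m/k) = 0.8×√(0.61/89.4) = 0.06608 m = 6.608 cm
E = ½mv²_max = ½×0.61×0.8² = 0.1952 J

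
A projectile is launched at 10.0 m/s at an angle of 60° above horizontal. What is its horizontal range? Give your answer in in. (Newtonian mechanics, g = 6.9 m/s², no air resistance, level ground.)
R = v₀² sin(2θ) / g (with unit conversion) = 494.1 in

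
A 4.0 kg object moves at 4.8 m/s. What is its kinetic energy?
KE = ½mv² = ½×4.0×4.8² = 46.08 J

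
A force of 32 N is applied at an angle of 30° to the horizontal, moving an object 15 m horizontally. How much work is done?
W = Fd cosθ = 32×15×cos(30°) = 415.69 J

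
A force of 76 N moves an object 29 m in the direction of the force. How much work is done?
W = Fd = 76×29 = 2204.0 J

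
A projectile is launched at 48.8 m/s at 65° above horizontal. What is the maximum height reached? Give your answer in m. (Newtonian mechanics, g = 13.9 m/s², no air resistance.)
H = v₀²sin²(θ)/(2g) = 70.36 m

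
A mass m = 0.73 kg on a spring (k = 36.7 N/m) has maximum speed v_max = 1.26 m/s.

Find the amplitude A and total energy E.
½mv²_max = ½kA² → A = v_max√(m/k) = 1.26×√(0.73/36.7) = 0.1777 m = 17.77 cm
E = ½mv²_max = ½×0.73×1.26² = 0.5795 J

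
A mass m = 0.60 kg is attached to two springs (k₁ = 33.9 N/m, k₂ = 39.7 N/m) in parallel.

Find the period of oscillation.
k_eq = k₁+k₂ = 73.6 N/m
T = 2π√(m/k_eq) = 2π√(0.6/73.6) = 0.5673 s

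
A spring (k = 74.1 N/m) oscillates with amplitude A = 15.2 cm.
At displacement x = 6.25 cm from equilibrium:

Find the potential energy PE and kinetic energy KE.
E_total = ½kA² = ½×74.1×(0.152)² = 0.856 J
PE = ½kx² = ½×74.1×(0.0625)² = 0.1447 J
KE = E_total − PE = 0.7113 J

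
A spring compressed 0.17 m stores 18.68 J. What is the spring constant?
PE = ½kx² → k = 2PE/x² = 2×18.68/0.17² = 1293.0 N/m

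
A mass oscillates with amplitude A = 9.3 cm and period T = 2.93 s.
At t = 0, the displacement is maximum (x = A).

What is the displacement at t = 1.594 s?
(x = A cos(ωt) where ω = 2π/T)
ω = 2π/T = 2π/2.93 = 2.144 rad/s
x = A cos(ωt) = 9.3×cos(2.144×1.594) = -8.946 cm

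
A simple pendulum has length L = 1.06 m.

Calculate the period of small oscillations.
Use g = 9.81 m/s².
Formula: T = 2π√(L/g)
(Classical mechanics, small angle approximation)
T = 2π√(L/g) = 2π√(1.06/9.81) = 2.065 s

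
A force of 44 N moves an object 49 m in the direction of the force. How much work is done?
W = Fd = 44×49 = 2156.0 J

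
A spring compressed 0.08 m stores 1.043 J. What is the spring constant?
PE = ½kx² → k = 2PE/x² = 2×1.043/0.08² = 325.9 N/m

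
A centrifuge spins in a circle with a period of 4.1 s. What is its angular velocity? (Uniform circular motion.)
ω = 2π/T = 2π/4.1 = 1.5325 rad/s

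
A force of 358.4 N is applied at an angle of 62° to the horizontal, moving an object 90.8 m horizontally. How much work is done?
W = Fd cosθ = 358.4×90.8×cos(62°) = 15278.0 J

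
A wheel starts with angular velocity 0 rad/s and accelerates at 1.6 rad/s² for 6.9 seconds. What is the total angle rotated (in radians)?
θ = ω₀t + ½αt² = 0×6.9 + ½×1.6×6.9² = 38.09 rad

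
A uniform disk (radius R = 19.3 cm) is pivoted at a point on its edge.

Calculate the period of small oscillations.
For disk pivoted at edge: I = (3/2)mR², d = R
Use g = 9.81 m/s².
I/m = (3/2)R² = 0.05587 m²; d = R = 0.193 m
T = 2π√((3/2)R²/(gR)) = 2π√(3R/(2g)) = 1.079 s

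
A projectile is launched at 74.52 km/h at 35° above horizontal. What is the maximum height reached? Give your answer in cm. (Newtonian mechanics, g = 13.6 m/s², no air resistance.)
H = v₀²sin²(θ)/(2g) (with unit conversion) = 518.3 cm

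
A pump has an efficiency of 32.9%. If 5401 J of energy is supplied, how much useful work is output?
W_out = η × W_in = 0.329 × 5401 = 1776.9 J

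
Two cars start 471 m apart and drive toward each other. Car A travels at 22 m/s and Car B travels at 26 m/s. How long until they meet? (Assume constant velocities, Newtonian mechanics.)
Combined speed: v_combined = 22 + 26 = 48 m/s
Time to meet: t = d/48 = 471/48 = 9.81 s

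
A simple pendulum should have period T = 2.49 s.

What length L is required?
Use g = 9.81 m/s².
T = 2π√(L/g) → L = g(T/2π)² = 9.81×(2.49/2π)² = 1.541 m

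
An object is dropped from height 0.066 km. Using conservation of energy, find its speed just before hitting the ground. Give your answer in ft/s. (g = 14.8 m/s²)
mgh = ½mv² → v = √(2gh) = √(2×14.8×66) = 44.2 m/s = 145.0 ft/s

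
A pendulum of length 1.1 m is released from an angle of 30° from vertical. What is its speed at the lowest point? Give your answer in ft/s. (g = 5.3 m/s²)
h = L(1 − cosθ) = 1.1×(1 − cos30°) = 0.1474 m
v = √(2gh) = √(2×5.3×0.1474) = 1.25 m/s = 4.101 ft/s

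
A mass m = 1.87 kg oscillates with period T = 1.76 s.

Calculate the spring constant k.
T = 2π√(m/k) → k = m(2π/T)² = 1.87×(2π/1.76)² = 23.83 N/m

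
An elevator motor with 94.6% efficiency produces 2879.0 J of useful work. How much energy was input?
W_in = W_out/η = 2879.0/0.946 = 3043.3 J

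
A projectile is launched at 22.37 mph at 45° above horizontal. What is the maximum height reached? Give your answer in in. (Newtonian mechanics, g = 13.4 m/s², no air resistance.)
H = v₀²sin²(θ)/(2g) (with unit conversion) = 73.46 in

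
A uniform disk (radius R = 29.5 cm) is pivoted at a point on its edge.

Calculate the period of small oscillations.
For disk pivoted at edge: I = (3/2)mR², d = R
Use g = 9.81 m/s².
I/m = (3/2)R² = 0.1305 m²; d = R = 0.295 m
T = 2π√((3/2)R²/(gR)) = 2π√(3R/(2g)) = 1.334 s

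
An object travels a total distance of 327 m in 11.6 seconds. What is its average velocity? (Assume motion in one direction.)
v_avg = Δd / Δt = 327 / 11.6 = 28.19 m/s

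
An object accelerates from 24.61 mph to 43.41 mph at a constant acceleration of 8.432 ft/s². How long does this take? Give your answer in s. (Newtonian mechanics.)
t = (v - v₀)/a (with unit conversion) = 3.27 s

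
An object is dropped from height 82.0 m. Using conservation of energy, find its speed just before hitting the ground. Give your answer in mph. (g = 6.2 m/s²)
mgh = ½mv² → v = √(2gh) = √(2×6.2×82) = 31.89 m/s = 71.33 mph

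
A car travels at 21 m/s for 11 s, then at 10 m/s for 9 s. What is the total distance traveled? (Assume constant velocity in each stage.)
d₁ = v₁t₁ = 21 × 11 = 231 m
d₂ = v₂t₂ = 10 × 9 = 90 m
d_total = 231 + 90 = 321 m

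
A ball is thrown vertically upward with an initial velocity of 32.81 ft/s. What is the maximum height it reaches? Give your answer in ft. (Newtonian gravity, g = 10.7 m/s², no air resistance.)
h_max = v₀²/(2g) (with unit conversion) = 15.33 ft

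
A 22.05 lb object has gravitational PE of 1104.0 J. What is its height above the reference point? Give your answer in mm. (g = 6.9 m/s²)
PE = mgh → h = PE/(mg) = 1104 J / (10 kg × 6.9 m/s²) = 16 m = 16000.0 mm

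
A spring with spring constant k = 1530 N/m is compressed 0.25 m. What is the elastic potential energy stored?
PE = ½kx² = ½×1530×0.25² = 47.81 J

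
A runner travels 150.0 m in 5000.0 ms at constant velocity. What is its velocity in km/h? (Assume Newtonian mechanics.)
v = d/t (with unit conversion) = 108.0 km/h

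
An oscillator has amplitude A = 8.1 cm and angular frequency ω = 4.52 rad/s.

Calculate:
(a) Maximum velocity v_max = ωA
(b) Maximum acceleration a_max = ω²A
v_max = ωA = 4.52×0.081 = 0.3661 m/s
a_max = ω²A = 4.52²×0.081 = 1.655 m/s²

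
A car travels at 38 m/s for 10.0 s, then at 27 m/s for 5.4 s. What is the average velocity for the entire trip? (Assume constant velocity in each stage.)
d₁ = v₁t₁ = 38 × 10.0 = 380 m
d₂ = v₂t₂ = 27 × 5.4 = 145.8 m
d_total = 525.8 m, t_total = 15.4 s
v_avg = d_total/t_total = 525.8/15.4 = 34.14 m/s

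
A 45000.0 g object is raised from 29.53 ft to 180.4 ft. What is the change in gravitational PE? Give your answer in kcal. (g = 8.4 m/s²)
ΔPE = mg(h₂ − h₁) = 45 kg × 8.4 m/s² × (54.99 − 9.001) m = 1.738e+04 J = 4.154 kcal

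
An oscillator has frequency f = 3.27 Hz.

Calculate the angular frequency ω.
ω = 2πf = 2π×3.27 = 20.55 rad/s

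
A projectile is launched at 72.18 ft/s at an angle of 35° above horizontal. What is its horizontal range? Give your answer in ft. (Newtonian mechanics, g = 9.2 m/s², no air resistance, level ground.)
R = v₀² sin(2θ) / g (with unit conversion) = 162.2 ft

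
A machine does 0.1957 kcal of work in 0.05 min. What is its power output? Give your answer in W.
P = W/t = 818.8 J / 3 s = 272.9 W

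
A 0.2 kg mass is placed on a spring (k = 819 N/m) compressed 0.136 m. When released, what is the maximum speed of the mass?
½kx² = ½mv² → v = x√(k/m) = 0.136×√(819/0.2) = 8.703 m/s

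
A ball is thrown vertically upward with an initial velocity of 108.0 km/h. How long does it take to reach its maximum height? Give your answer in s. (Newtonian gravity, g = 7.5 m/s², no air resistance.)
t_up = v₀/g (with unit conversion) = 4.0 s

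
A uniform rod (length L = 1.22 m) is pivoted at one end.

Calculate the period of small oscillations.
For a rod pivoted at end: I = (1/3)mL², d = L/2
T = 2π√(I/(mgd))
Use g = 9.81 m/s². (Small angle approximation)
I/m = (1/3)L² = 0.4961 m²; d = L/2 = 0.61 m
T = 2π√(I/(mgd)) = 2π√(0.4961/(9.81×0.61)) = 1.809 s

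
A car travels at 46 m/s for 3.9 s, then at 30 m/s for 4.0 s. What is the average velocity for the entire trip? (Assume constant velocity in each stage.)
d₁ = v₁t₁ = 46 × 3.9 = 179.4 m
d₂ = v₂t₂ = 30 × 4.0 = 120 m
d_total = 299.4 m, t_total = 7.9 s
v_avg = d_total/t_total = 299.4/7.9 = 37.9 m/s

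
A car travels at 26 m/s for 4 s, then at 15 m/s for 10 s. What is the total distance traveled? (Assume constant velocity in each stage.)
d₁ = v₁t₁ = 26 × 4 = 104 m
d₂ = v₂t₂ = 15 × 10 = 150 m
d_total = 104 + 150 = 254 m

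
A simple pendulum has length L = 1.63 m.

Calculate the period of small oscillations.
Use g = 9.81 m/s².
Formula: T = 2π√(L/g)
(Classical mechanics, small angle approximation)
T = 2π√(L/g) = 2π√(1.63/9.81) = 2.561 s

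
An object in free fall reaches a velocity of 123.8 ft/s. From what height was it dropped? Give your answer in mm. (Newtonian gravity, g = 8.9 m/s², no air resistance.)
h = v²/(2g) (with unit conversion) = 79990.0 mm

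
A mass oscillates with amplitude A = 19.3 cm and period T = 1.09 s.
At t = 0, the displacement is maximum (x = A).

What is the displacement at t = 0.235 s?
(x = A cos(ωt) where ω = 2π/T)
ω = 2π/T = 2π/1.09 = 5.764 rad/s
x = A cos(ωt) = 19.3×cos(5.764×0.235) = 4.14 cm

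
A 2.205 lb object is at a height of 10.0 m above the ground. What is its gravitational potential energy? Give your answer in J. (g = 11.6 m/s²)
PE = mgh = 1 kg × 11.6 m/s² × 10 m = 116 J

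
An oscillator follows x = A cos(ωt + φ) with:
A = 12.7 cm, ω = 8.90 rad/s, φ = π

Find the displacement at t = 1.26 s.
x = A cos(ωt + φ) = 12.7×cos(8.9×1.26 + π) = -2.752 cm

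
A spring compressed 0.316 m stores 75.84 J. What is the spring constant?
PE = ½kx² → k = 2PE/x² = 2×75.84/0.316² = 1519.0 N/m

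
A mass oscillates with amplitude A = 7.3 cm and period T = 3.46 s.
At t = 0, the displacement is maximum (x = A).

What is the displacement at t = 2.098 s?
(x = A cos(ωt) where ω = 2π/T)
ω = 2π/T = 2π/3.46 = 1.816 rad/s
x = A cos(ωt) = 7.3×cos(1.816×2.098) = -5.73 cm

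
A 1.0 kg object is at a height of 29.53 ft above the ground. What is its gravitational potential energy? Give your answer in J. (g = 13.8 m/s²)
PE = mgh = 1 kg × 13.8 m/s² × 9.001 m = 124.2 J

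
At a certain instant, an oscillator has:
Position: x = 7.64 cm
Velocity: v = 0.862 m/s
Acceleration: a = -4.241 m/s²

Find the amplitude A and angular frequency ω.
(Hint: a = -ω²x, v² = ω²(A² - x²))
a = −ω²x → ω = √(|a|/x) = √(4.241/0.0764) = 7.451 rad/s
v² = ω²(A² − x²) → A = √(x² + v²/ω²) = √(0.0764² + 0.862²/7.451²) = 0.1386 m = 13.86 cm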